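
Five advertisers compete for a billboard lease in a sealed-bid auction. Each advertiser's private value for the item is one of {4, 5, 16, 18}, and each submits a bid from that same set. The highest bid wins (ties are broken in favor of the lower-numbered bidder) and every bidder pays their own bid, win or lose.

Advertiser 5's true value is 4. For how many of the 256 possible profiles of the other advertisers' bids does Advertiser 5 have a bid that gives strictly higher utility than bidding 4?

1

Others bid (4, 4, 4, 4): truth gives -4; bid 5 gives -1 > -4. Violating.
Others bid (4, 4, 4, 5): truth gives -4; no alternative beats it.
Others bid (4, 4, 4, 16): truth gives -4; no alternative beats it.
(Checking all 256 profiles: 1 has a profitable deviation, 255 do not.)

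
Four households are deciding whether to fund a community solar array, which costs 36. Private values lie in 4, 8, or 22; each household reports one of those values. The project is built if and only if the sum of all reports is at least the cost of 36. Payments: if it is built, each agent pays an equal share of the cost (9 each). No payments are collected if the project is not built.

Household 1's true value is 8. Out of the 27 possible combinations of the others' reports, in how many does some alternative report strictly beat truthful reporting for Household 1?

3

Others report (4, 4, 22): truth gives -1; report 4 gives 0 > -1. Violating.
Others report (4, 22, 4): truth gives -1; report 4 gives 0 > -1. Violating.
Others report (22, 4, 4): truth gives -1; report 4 gives 0 > -1. Violating.
Others report (4, 4, 4): truth gives 0; no alternative beats it.
Others report (4, 4, 8): truth gives 0; no alternative beats it.
(Checking all 27 profiles: 3 have a profitable deviation, 24 do not.)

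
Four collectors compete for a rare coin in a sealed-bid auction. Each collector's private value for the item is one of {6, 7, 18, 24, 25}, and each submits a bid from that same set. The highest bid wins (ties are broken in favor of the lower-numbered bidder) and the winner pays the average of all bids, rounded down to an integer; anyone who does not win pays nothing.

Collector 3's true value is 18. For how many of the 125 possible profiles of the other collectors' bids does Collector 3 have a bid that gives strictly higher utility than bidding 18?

32

Others bid (6, 6, 6): truth gives 9; bid 7 gives 12 > 9. Violating.
Others bid (6, 6, 7): truth gives 9; bid 7 gives 12 > 9. Violating.
Others bid (6, 6, 24): truth gives 0; bid 24 gives 3 > 0. Violating.
Others bid (6, 6, 25): truth gives 0; bid 25 gives 3 > 0. Violating.
Others bid (6, 6, 18): truth gives 6; no alternative beats it.
Others bid (6, 7, 6): truth gives 9; no alternative beats it.
(Checking all 125 profiles: 32 have a profitable deviation, 93 do not.)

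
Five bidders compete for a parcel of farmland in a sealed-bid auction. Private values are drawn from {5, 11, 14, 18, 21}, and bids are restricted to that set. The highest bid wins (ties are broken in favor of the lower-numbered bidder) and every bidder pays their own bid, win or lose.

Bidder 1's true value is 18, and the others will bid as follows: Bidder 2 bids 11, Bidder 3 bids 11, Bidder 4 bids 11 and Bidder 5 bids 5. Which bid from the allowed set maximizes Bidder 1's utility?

11

Bid 5: loses but pays 5, utility -5.
Bid 11: wins, pays 11, utility 18 - 11 = 7.
Bid 14: wins, pays 14, utility 18 - 14 = 4.
Bid 18: wins, pays 18, utility 18 - 18 = 0.
Bid 21: wins, pays 21, utility 18 - 21 = -3.
The best choice is 11 with utility 7.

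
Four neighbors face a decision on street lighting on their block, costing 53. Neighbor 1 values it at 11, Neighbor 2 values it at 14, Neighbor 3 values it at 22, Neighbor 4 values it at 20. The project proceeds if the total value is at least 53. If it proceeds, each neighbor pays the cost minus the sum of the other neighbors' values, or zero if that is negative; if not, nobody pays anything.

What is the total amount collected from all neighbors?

Total value 67 ≥ cost 53, so it is built.
Neighbor 1: others sum to 56; max(0, 53 - 56) = 0.
Neighbor 2: others sum to 53; max(0, 53 - 53) = 0.
Neighbor 3: others sum to 45; max(0, 53 - 45) = 8.
Neighbor 4: others sum to 47; max(0, 53 - 47) = 6.
Total collected = 0 + 0 + 8 + 6 = 14.

14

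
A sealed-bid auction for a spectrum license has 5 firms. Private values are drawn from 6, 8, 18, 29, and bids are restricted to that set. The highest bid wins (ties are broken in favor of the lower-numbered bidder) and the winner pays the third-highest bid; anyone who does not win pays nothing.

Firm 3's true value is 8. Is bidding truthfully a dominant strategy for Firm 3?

No

Consider the case where Firm 1 bids 6, Firm 2 bids 6, Firm 4 bids 6 and Firm 5 bids 18.
Truthful bid 8: loses, pays 0, utility 0.
Bid 18 instead: wins, pays 6, utility 8 - 6 = 2.
Since 2 > 0, bidding 18 is strictly better here, so truthful bidding is not dominant.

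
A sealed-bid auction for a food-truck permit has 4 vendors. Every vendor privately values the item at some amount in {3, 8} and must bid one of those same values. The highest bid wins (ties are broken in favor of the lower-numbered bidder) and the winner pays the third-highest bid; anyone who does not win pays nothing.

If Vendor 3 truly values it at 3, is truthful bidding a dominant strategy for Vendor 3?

Yes

Check each profile of the others' bids and compare truth against every alternative bid.
Others bid (3, 3, 3): truth gives 0, best alternative gives 0.
Others bid (3, 3, 8): truth gives 0, best alternative gives 0.
Others bid (3, 8, 3): truth gives 0, best alternative gives 0.
Others bid (3, 8, 8): truth gives 0, best alternative gives 0.
Others bid (8, 3, 3): truth gives 0, best alternative gives 0.
Others bid (8, 3, 8): truth gives 0, best alternative gives 0.
(Remaining 2 profiles checked similarly; truth is weakly best in each.)
In every case the truthful bid is at least as good as any alternative, so it is a dominant strategy.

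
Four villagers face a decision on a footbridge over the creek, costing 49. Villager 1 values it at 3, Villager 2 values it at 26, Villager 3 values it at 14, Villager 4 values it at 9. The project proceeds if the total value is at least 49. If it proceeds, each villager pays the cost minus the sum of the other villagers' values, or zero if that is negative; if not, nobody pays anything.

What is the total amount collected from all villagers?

40

Total value 52 ≥ cost 49, so it is built.
Villager 1: others sum to 49; max(0, 49 - 49) = 0.
Villager 2: others sum to 26; max(0, 49 - 26) = 23.
Villager 3: others sum to 38; max(0, 49 - 38) = 11.
Villager 4: others sum to 43; max(0, 49 - 43) = 6.
Total collected = 0 + 23 + 11 + 6 = 40.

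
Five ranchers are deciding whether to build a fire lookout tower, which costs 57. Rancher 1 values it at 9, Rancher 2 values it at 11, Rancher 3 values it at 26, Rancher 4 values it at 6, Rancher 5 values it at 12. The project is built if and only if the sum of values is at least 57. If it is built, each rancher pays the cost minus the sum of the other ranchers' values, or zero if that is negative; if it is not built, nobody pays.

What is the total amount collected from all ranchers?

30

Total value 64 ≥ cost 57, so it is built.
Rancher 1: others sum to 55; max(0, 57 - 55) = 2.
Rancher 2: others sum to 53; max(0, 57 - 53) = 4.
Rancher 3: others sum to 38; max(0, 57 - 38) = 19.
Rancher 4: others sum to 58; max(0, 57 - 58) = 0.
Rancher 5: others sum to 52; max(0, 57 - 52) = 5.
Total collected = 2 + 4 + 19 + 0 + 5 = 30.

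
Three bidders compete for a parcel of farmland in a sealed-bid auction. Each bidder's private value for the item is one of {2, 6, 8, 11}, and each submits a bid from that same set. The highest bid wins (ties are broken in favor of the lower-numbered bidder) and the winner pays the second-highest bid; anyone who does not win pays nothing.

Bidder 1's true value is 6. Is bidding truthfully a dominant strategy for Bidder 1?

Yes

Check each profile of the others' bids and compare truth against every alternative bid.
Others bid (2, 2): truth gives 4, best alternative gives 4.
Others bid (2, 6): truth gives 0, best alternative gives 0.
Others bid (2, 8): truth gives 0, best alternative gives 0.
Others bid (2, 11): truth gives 0, best alternative gives 0.
Others bid (6, 2): truth gives 0, best alternative gives 0.
Others bid (6, 6): truth gives 0, best alternative gives 0.
(Remaining 10 profiles checked similarly; truth is weakly best in each.)
In every case the truthful bid is at least as good as any alternative, so it is a dominant strategy.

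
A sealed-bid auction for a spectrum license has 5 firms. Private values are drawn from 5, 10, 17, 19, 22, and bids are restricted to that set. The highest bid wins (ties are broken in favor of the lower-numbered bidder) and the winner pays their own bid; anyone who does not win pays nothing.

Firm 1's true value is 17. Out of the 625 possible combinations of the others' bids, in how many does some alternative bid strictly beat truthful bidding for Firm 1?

Others bid (5, 5, 5, 5): truth gives 0; bid 5 gives 12 > 0. Violating.
Others bid (5, 5, 5, 10): truth gives 0; bid 10 gives 7 > 0. Violating.
Others bid (5, 5, 10, 5): truth gives 0; bid 10 gives 7 > 0. Violating.
Others bid (5, 5, 10, 10): truth gives 0; bid 10 gives 7 > 0. Violating.
Others bid (5, 5, 5, 17): truth gives 0; no alternative beats it.
Others bid (5, 5, 5, 19): truth gives 0; no alternative beats it.
(Checking all 625 profiles: 16 have a profitable deviation, 609 do not.)

16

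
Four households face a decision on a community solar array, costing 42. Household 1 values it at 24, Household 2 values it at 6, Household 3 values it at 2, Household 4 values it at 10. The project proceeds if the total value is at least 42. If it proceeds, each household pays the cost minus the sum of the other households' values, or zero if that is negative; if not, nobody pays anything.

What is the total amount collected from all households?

42

Total value 42 ≥ cost 42, so it is built.
Household 1: others sum to 18; max(0, 42 - 18) = 24.
Household 2: others sum to 36; max(0, 42 - 36) = 6.
Household 3: others sum to 40; max(0, 42 - 40) = 2.
Household 4: others sum to 32; max(0, 42 - 32) = 10.
Total collected = 24 + 6 + 2 + 10 = 42.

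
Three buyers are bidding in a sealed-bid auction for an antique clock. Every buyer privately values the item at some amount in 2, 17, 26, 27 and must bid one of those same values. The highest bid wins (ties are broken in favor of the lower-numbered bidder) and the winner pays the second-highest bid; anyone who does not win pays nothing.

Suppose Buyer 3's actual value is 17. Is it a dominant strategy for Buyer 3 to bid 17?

Check each profile of the others' bids and compare truth against every alternative bid.
Others bid (2, 2): truth gives 15, best alternative gives 15.
Others bid (2, 17): truth gives 0, best alternative gives 0.
Others bid (2, 26): truth gives 0, best alternative gives 0.
Others bid (2, 27): truth gives 0, best alternative gives 0.
Others bid (17, 2): truth gives 0, best alternative gives 0.
Others bid (17, 17): truth gives 0, best alternative gives 0.
(Remaining 10 profiles checked similarly; truth is weakly best in each.)
In every case the truthful bid is at least as good as any alternative, so it is a dominant strategy.

Yes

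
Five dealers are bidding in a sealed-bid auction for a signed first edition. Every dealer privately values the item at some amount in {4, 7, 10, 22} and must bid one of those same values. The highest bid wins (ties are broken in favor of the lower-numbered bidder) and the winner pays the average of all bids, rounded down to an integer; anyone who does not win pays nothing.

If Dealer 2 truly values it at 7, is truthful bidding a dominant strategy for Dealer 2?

Consider the case where Dealer 1 bids 4, Dealer 3 bids 4, Dealer 4 bids 4 and Dealer 5 bids 10.
Truthful bid 7: loses, pays 0, utility 0.
Bid 10 instead: wins, pays 6, utility 7 - 6 = 1.
Since 1 > 0, bidding 10 is strictly better here, so truthful bidding is not dominant.

No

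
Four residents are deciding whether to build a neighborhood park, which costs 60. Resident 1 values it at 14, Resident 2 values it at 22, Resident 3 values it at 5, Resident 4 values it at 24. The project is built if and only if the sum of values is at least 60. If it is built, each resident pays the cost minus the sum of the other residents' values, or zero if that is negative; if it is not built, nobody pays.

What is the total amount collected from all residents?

45

Total value 65 ≥ cost 60, so it is built.
Resident 1: others sum to 51; max(0, 60 - 51) = 9.
Resident 2: others sum to 43; max(0, 60 - 43) = 17.
Resident 3: others sum to 60; max(0, 60 - 60) = 0.
Resident 4: others sum to 41; max(0, 60 - 41) = 19.
Total collected = 9 + 17 + 0 + 19 = 45.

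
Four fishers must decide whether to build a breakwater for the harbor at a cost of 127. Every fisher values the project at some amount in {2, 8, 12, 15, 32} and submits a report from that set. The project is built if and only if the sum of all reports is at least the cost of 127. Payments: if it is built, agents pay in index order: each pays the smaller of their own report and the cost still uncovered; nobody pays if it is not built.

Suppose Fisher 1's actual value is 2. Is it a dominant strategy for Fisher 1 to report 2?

Yes

Check each profile of the others' reports and compare truth against every alternative report.
Others report (2, 2, 2): truth gives 0, best alternative gives 0.
Others report (2, 2, 8): truth gives 0, best alternative gives 0.
Others report (2, 2, 12): truth gives 0, best alternative gives 0.
Others report (2, 2, 15): truth gives 0, best alternative gives 0.
Others report (2, 2, 32): truth gives 0, best alternative gives 0.
Others report (2, 8, 2): truth gives 0, best alternative gives 0.
(Remaining 119 profiles checked similarly; truth is weakly best in each.)
In every case the truthful report is at least as good as any alternative, so it is a dominant strategy.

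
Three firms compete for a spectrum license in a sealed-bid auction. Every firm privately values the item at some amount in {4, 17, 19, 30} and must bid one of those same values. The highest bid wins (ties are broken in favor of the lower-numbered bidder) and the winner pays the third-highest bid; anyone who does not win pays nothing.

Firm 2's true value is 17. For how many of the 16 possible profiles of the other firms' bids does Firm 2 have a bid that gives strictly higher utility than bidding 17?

Others bid (4, 19): truth gives 0; bid 19 gives 13 > 0. Violating.
Others bid (4, 30): truth gives 0; bid 30 gives 13 > 0. Violating.
Others bid (17, 4): truth gives 0; bid 19 gives 13 > 0. Violating.
Others bid (19, 4): truth gives 0; bid 30 gives 13 > 0. Violating.
Others bid (4, 4): truth gives 13; no alternative beats it.
Others bid (4, 17): truth gives 13; no alternative beats it.
(Checking all 16 profiles: 4 have a profitable deviation, 12 do not.)

4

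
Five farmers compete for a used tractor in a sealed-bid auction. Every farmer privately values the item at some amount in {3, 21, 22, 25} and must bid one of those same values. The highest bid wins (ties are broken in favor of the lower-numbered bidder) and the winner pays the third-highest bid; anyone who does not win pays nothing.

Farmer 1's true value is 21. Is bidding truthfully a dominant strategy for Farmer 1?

No

Consider the case where Farmer 2 bids 3, Farmer 3 bids 3, Farmer 4 bids 3 and Farmer 5 bids 22.
Truthful bid 21: loses, pays 0, utility 0.
Bid 22 instead: wins, pays 3, utility 21 - 3 = 18.
Since 18 > 0, bidding 22 is strictly better here, so truthful bidding is not dominant.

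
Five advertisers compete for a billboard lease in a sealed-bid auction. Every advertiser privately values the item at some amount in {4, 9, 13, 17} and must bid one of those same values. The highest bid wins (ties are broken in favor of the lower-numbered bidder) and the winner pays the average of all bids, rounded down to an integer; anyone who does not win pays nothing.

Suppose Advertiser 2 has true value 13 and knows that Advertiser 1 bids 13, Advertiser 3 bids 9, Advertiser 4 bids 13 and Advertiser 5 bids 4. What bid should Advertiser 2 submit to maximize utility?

Bid 4: loses, pays 0, utility 0.
Bid 9: loses, pays 0, utility 0.
Bid 13: loses, pays 0, utility 0.
Bid 17: wins, pays 11, utility 13 - 11 = 2.
The best choice is 17 with utility 2.

17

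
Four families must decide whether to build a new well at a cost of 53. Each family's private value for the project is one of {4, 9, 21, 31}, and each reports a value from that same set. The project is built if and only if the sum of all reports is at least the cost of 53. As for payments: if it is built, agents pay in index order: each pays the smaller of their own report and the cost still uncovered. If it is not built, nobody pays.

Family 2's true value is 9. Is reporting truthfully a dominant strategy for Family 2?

No

Consider the case where Family 1 reports 4, Family 3 reports 21 and Family 4 reports 31.
Truthful report 9: project built, pays 9, utility 9 - 9 = 0.
Report 4 instead: project built, pays 4, utility 9 - 4 = 5.
Since 5 > 0, reporting 4 is strictly better here, so truthful reporting is not dominant.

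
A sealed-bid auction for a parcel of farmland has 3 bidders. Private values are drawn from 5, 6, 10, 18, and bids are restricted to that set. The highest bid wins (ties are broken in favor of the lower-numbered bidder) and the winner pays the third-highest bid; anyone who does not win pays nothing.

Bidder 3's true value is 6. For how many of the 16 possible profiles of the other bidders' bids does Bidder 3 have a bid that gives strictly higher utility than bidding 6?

4

Others bid (5, 6): truth gives 0; bid 10 gives 1 > 0. Violating.
Others bid (5, 10): truth gives 0; bid 18 gives 1 > 0. Violating.
Others bid (6, 5): truth gives 0; bid 10 gives 1 > 0. Violating.
Others bid (10, 5): truth gives 0; bid 18 gives 1 > 0. Violating.
Others bid (5, 5): truth gives 1; no alternative beats it.
Others bid (5, 18): truth gives 0; no alternative beats it.
(Checking all 16 profiles: 4 have a profitable deviation, 12 do not.)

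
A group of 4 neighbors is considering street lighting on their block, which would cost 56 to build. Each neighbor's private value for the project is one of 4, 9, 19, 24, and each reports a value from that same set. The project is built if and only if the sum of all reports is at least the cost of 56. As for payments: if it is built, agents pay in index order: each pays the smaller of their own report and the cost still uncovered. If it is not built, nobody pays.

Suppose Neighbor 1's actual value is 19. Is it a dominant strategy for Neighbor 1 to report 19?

Consider the case where Neighbor 2 reports 4, Neighbor 3 reports 19 and Neighbor 4 reports 24.
Truthful report 19: project built, pays 19, utility 19 - 19 = 0.
Report 9 instead: project built, pays 9, utility 19 - 9 = 10.
Since 10 > 0, reporting 9 is strictly better here, so truthful reporting is not dominant.

No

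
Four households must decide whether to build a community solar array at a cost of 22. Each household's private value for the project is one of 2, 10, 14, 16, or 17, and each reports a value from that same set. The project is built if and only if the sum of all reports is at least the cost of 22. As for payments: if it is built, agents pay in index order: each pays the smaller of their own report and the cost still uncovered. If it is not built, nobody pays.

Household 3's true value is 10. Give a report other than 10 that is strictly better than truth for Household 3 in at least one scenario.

2

Suppose Household 1 reports 2, Household 2 reports 2 and Household 4 reports 16.
Report 10: project built, pays 10, utility 10 - 10 = 0.
Report 2: project built, pays 2, utility 10 - 2 = 8.
So reporting 2 beats truth here (8 > 0).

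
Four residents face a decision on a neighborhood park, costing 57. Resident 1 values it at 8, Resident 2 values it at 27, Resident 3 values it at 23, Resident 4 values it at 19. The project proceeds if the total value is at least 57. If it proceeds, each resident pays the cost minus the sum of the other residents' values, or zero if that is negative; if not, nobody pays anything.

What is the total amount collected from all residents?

10

Total value 77 ≥ cost 57, so it is built.
Resident 1: others sum to 69; max(0, 57 - 69) = 0.
Resident 2: others sum to 50; max(0, 57 - 50) = 7.
Resident 3: others sum to 54; max(0, 57 - 54) = 3.
Resident 4: others sum to 58; max(0, 57 - 58) = 0.
Total collected = 0 + 7 + 3 + 0 = 10.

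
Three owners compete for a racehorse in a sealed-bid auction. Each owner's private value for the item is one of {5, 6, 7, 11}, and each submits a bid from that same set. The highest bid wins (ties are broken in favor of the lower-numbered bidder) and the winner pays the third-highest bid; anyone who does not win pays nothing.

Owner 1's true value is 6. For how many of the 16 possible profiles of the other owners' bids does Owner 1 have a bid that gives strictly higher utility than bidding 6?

Others bid (5, 7): truth gives 0; bid 7 gives 1 > 0. Violating.
Others bid (5, 11): truth gives 0; bid 11 gives 1 > 0. Violating.
Others bid (7, 5): truth gives 0; bid 7 gives 1 > 0. Violating.
Others bid (11, 5): truth gives 0; bid 11 gives 1 > 0. Violating.
Others bid (5, 5): truth gives 1; no alternative beats it.
Others bid (5, 6): truth gives 1; no alternative beats it.
(Checking all 16 profiles: 4 have a profitable deviation, 12 do not.)

4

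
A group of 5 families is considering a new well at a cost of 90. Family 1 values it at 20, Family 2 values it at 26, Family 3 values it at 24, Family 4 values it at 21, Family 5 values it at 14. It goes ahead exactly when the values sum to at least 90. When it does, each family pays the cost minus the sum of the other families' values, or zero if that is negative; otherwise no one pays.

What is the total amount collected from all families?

31

Total value 105 ≥ cost 90, so it is built.
Family 1: others sum to 85; max(0, 90 - 85) = 5.
Family 2: others sum to 79; max(0, 90 - 79) = 11.
Family 3: others sum to 81; max(0, 90 - 81) = 9.
Family 4: others sum to 84; max(0, 90 - 84) = 6.
Family 5: others sum to 91; max(0, 90 - 91) = 0.
Total collected = 5 + 11 + 9 + 6 + 0 = 31.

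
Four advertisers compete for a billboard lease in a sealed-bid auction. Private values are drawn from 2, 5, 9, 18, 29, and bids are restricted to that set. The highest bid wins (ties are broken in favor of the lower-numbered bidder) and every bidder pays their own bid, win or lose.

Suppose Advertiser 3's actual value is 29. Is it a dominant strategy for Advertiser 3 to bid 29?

Consider the case where Advertiser 1 bids 2, Advertiser 2 bids 2 and Advertiser 4 bids 2.
Truthful bid 29: wins, pays 29, utility 29 - 29 = 0.
Bid 5 instead: wins, pays 5, utility 29 - 5 = 24.
Since 24 > 0, bidding 5 is strictly better here, so truthful bidding is not dominant.

No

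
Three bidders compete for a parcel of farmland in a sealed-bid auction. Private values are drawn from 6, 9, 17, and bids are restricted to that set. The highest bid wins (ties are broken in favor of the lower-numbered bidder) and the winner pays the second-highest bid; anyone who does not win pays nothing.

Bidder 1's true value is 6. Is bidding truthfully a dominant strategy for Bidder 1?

Yes

Check each profile of the others' bids and compare truth against every alternative bid.
Others bid (6, 9): truth gives 0, best alternative gives -3.
Others bid (9, 6): truth gives 0, best alternative gives -3.
Others bid (9, 9): truth gives 0, best alternative gives -3.
Others bid (6, 6): truth gives 0, best alternative gives 0.
Others bid (6, 17): truth gives 0, best alternative gives 0.
Others bid (9, 17): truth gives 0, best alternative gives 0.
(Remaining 3 profiles checked similarly; truth is weakly best in each.)
In every case the truthful bid is at least as good as any alternative, so it is a dominant strategy.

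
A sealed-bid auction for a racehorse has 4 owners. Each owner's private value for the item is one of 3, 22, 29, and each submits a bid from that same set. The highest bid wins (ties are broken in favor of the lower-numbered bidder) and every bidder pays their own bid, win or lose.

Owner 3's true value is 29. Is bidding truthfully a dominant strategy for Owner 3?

Consider the case where Owner 1 bids 3, Owner 2 bids 3 and Owner 4 bids 3.
Truthful bid 29: wins, pays 29, utility 29 - 29 = 0.
Bid 22 instead: wins, pays 22, utility 29 - 22 = 7.
Since 7 > 0, bidding 22 is strictly better here, so truthful bidding is not dominant.

No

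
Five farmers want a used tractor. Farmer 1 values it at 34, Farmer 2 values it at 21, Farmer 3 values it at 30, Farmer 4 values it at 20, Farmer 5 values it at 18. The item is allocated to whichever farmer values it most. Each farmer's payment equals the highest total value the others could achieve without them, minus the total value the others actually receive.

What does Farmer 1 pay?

30

Farmer 1 has the highest value and receives the item.
Without Farmer 1, the item would go to the next-highest value, 30, so the others could achieve 30.
With Farmer 1 present and winning, the others receive nothing, so their total is 0.
Payment = 30 - 0 = 30.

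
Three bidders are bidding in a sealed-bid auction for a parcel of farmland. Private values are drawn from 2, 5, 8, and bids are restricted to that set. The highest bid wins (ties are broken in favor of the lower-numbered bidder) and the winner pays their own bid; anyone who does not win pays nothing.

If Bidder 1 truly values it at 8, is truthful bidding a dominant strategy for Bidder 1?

No

Consider the case where Bidder 2 bids 2 and Bidder 3 bids 2.
Truthful bid 8: wins, pays 8, utility 8 - 8 = 0.
Bid 2 instead: wins, pays 2, utility 8 - 2 = 6.
Since 6 > 0, bidding 2 is strictly better here, so truthful bidding is not dominant.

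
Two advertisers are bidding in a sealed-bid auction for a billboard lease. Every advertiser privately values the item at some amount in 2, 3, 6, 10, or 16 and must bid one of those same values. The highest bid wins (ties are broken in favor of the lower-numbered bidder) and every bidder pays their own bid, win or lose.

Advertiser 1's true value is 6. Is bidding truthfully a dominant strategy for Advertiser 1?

No

Consider the case where Advertiser 2 bids 2.
Truthful bid 6: wins, pays 6, utility 6 - 6 = 0.
Bid 2 instead: wins, pays 2, utility 6 - 2 = 4.
Since 4 > 0, bidding 2 is strictly better here, so truthful bidding is not dominant.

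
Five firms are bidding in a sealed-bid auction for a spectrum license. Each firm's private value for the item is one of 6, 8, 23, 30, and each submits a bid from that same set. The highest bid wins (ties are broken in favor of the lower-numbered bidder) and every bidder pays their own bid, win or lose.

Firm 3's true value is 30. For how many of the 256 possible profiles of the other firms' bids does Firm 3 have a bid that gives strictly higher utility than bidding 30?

Others bid (6, 6, 6, 6): truth gives 0; bid 8 gives 22 > 0. Violating.
Others bid (6, 6, 6, 8): truth gives 0; bid 8 gives 22 > 0. Violating.
Others bid (6, 6, 6, 23): truth gives 0; bid 23 gives 7 > 0. Violating.
Others bid (6, 6, 8, 6): truth gives 0; bid 8 gives 22 > 0. Violating.
Others bid (6, 6, 6, 30): truth gives 0; no alternative beats it.
Others bid (6, 6, 8, 30): truth gives 0; no alternative beats it.
(Checking all 256 profiles: 148 have a profitable deviation, 108 do not.)

148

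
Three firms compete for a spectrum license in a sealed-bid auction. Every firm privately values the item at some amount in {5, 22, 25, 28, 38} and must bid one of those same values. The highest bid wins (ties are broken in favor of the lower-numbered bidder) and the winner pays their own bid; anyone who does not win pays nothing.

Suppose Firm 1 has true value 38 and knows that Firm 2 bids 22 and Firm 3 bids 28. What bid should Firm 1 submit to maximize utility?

28

Bid 5: loses, pays 0, utility 0.
Bid 22: loses, pays 0, utility 0.
Bid 25: loses, pays 0, utility 0.
Bid 28: wins, pays 28, utility 38 - 28 = 10.
Bid 38: wins, pays 38, utility 38 - 38 = 0.
The best choice is 28 with utility 10.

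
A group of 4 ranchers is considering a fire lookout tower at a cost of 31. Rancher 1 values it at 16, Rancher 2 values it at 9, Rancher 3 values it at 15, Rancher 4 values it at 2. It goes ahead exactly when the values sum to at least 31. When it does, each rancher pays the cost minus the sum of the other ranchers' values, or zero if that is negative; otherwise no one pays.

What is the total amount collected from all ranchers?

Total value 42 ≥ cost 31, so it is built.
Rancher 1: others sum to 26; max(0, 31 - 26) = 5.
Rancher 2: others sum to 33; max(0, 31 - 33) = 0.
Rancher 3: others sum to 27; max(0, 31 - 27) = 4.
Rancher 4: others sum to 40; max(0, 31 - 40) = 0.
Total collected = 5 + 0 + 4 + 0 = 9.

9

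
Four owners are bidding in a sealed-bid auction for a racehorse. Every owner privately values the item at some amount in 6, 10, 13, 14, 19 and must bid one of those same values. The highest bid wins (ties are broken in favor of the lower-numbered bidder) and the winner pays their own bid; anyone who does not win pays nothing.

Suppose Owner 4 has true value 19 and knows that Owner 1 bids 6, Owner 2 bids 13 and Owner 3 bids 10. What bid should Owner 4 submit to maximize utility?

Bid 6: loses, pays 0, utility 0.
Bid 10: loses, pays 0, utility 0.
Bid 13: loses, pays 0, utility 0.
Bid 14: wins, pays 14, utility 19 - 14 = 5.
Bid 19: wins, pays 19, utility 19 - 19 = 0.
The best choice is 14 with utility 5.

14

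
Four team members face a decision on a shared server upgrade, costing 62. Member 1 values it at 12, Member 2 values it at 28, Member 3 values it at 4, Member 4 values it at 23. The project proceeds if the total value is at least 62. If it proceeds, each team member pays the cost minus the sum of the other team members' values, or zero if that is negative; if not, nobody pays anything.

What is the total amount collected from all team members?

Total value 67 ≥ cost 62, so it is built.
Member 1: others sum to 55; max(0, 62 - 55) = 7.
Member 2: others sum to 39; max(0, 62 - 39) = 23.
Member 3: others sum to 63; max(0, 62 - 63) = 0.
Member 4: others sum to 44; max(0, 62 - 44) = 18.
Total collected = 7 + 23 + 0 + 18 = 48.

48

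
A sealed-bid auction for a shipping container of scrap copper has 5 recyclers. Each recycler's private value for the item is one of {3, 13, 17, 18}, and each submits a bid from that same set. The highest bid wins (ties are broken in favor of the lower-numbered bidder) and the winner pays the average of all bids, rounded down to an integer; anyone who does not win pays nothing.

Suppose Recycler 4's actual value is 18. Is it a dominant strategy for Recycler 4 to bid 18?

Consider the case where Recycler 1 bids 3, Recycler 2 bids 3, Recycler 3 bids 3 and Recycler 5 bids 3.
Truthful bid 18: wins, pays 6, utility 18 - 6 = 12.
Bid 13 instead: wins, pays 5, utility 18 - 5 = 13.
Since 13 > 12, bidding 13 is strictly better here, so truthful bidding is not dominant.

No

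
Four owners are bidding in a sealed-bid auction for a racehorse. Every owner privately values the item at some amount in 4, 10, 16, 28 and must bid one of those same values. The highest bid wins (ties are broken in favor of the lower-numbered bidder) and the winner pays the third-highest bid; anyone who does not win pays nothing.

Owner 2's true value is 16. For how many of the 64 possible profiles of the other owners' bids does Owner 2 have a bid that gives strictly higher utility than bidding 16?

12

Others bid (4, 4, 28): truth gives 0; bid 28 gives 12 > 0. Violating.
Others bid (4, 10, 28): truth gives 0; bid 28 gives 6 > 0. Violating.
Others bid (4, 28, 4): truth gives 0; bid 28 gives 12 > 0. Violating.
Others bid (4, 28, 10): truth gives 0; bid 28 gives 6 > 0. Violating.
Others bid (4, 4, 4): truth gives 12; no alternative beats it.
Others bid (4, 4, 10): truth gives 12; no alternative beats it.
(Checking all 64 profiles: 12 have a profitable deviation, 52 do not.)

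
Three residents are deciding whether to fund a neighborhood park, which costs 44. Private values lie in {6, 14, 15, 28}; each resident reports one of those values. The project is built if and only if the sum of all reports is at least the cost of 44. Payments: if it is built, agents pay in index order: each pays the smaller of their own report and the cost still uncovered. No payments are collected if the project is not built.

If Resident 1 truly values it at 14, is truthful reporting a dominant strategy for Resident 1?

No

Consider the case where Resident 2 reports 14 and Resident 3 reports 28.
Truthful report 14: project built, pays 14, utility 14 - 14 = 0.
Report 6 instead: project built, pays 6, utility 14 - 6 = 8.
Since 8 > 0, reporting 6 is strictly better here, so truthful reporting is not dominant.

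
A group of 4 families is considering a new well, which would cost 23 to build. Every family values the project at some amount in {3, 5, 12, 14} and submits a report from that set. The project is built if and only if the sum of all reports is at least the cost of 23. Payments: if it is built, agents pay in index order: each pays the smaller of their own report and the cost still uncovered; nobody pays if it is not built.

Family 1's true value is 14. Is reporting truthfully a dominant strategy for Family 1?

Consider the case where Family 2 reports 3, Family 3 reports 3 and Family 4 reports 5.
Truthful report 14: project built, pays 14, utility 14 - 14 = 0.
Report 12 instead: project built, pays 12, utility 14 - 12 = 2.
Since 2 > 0, reporting 12 is strictly better here, so truthful reporting is not dominant.

No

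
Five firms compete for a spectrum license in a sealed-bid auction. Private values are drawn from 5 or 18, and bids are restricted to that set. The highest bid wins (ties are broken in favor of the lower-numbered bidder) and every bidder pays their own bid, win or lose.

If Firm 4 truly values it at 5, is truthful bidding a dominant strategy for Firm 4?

Yes

Check each profile of the others' bids and compare truth against every alternative bid.
Others bid (5, 5, 18, 5): truth gives -5, best alternative gives -18.
Others bid (5, 5, 18, 18): truth gives -5, best alternative gives -18.
Others bid (5, 18, 5, 5): truth gives -5, best alternative gives -18.
Others bid (5, 18, 5, 18): truth gives -5, best alternative gives -18.
Others bid (5, 18, 18, 5): truth gives -5, best alternative gives -18.
Others bid (5, 18, 18, 18): truth gives -5, best alternative gives -18.
(Remaining 10 profiles checked similarly; truth is weakly best in each.)
In every case the truthful bid is at least as good as any alternative, so it is a dominant strategy.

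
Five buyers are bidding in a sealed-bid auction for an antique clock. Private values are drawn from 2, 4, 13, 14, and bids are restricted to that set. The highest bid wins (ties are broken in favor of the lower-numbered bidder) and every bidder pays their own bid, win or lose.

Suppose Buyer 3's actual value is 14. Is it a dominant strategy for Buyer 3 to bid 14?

Consider the case where Buyer 1 bids 2, Buyer 2 bids 2, Buyer 4 bids 2 and Buyer 5 bids 2.
Truthful bid 14: wins, pays 14, utility 14 - 14 = 0.
Bid 4 instead: wins, pays 4, utility 14 - 4 = 10.
Since 10 > 0, bidding 4 is strictly better here, so truthful bidding is not dominant.

No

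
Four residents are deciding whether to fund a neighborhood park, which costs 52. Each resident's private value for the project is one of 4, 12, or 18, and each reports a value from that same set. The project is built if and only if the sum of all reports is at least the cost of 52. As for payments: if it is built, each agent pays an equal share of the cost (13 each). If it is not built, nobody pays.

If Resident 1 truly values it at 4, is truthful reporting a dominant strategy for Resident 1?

Check each profile of the others' reports and compare truth against every alternative report.
Others report (4, 18, 18): truth gives 0, best alternative gives -9.
Others report (12, 12, 18): truth gives 0, best alternative gives -9.
Others report (12, 18, 12): truth gives 0, best alternative gives -9.
Others report (18, 4, 18): truth gives 0, best alternative gives -9.
Others report (18, 12, 12): truth gives 0, best alternative gives -9.
Others report (18, 18, 4): truth gives 0, best alternative gives -9.
(Remaining 21 profiles checked similarly; truth is weakly best in each.)
In every case the truthful report is at least as good as any alternative, so it is a dominant strategy.

Yes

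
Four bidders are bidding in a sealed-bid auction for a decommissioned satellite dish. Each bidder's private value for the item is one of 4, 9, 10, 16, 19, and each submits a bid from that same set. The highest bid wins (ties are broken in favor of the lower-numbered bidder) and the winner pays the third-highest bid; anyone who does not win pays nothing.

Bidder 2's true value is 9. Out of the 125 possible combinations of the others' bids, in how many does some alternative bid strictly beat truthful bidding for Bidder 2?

Others bid (4, 4, 10): truth gives 0; bid 10 gives 5 > 0. Violating.
Others bid (4, 4, 16): truth gives 0; bid 16 gives 5 > 0. Violating.
Others bid (4, 4, 19): truth gives 0; bid 19 gives 5 > 0. Violating.
Others bid (4, 10, 4): truth gives 0; bid 10 gives 5 > 0. Violating.
Others bid (4, 4, 4): truth gives 5; no alternative beats it.
Others bid (4, 4, 9): truth gives 5; no alternative beats it.
(Checking all 125 profiles: 9 have a profitable deviation, 116 do not.)

9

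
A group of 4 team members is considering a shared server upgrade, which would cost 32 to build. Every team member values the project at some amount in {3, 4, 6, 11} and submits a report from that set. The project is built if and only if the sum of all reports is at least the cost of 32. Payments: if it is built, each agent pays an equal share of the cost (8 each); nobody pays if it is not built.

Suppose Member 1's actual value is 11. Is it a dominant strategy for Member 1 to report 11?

Check each profile of the others' reports and compare truth against every alternative report.
Others report (3, 11, 11): truth gives 3, best alternative gives 0.
Others report (4, 6, 11): truth gives 3, best alternative gives 0.
Others report (4, 11, 6): truth gives 3, best alternative gives 0.
Others report (6, 4, 11): truth gives 3, best alternative gives 0.
Others report (6, 6, 11): truth gives 3, best alternative gives 0.
Others report (6, 11, 4): truth gives 3, best alternative gives 0.
(Remaining 58 profiles checked similarly; truth is weakly best in each.)
In every case the truthful report is at least as good as any alternative, so it is a dominant strategy.

Yes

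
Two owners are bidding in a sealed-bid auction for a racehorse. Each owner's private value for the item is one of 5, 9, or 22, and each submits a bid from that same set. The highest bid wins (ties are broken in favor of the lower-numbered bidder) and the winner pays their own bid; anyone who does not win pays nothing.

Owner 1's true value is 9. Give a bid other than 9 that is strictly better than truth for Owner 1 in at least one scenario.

Suppose Owner 2 bids 5.
Bid 9: wins, pays 9, utility 9 - 9 = 0.
Bid 5: wins, pays 5, utility 9 - 5 = 4.
So bidding 5 beats truth here (4 > 0).

5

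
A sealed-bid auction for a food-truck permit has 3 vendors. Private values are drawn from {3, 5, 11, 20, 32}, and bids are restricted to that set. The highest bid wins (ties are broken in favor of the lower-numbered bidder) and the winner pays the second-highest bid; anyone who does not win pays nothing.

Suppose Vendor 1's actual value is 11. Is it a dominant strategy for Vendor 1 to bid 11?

Check each profile of the others' bids and compare truth against every alternative bid.
Others bid (3, 3): truth gives 8, best alternative gives 8.
Others bid (3, 5): truth gives 6, best alternative gives 6.
Others bid (5, 3): truth gives 6, best alternative gives 6.
Others bid (5, 5): truth gives 6, best alternative gives 6.
Others bid (3, 11): truth gives 0, best alternative gives 0.
Others bid (3, 20): truth gives 0, best alternative gives 0.
(Remaining 19 profiles checked similarly; truth is weakly best in each.)
In every case the truthful bid is at least as good as any alternative, so it is a dominant strategy.

Yes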